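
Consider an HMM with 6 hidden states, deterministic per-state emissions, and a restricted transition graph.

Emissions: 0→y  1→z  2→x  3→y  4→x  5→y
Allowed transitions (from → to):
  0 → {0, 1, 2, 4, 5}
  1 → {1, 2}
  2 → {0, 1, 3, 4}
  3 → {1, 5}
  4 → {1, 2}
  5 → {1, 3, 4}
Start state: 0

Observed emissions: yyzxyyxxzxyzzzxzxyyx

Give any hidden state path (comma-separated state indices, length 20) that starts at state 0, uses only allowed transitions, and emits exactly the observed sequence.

  0: obs=y cand={0,3,5} pick 0 [start]
  1: obs=y cand={0,3,5} pick 5 [0->5 ok]
  2: obs=z cand={1} pick 1 [5->1 ok]
  3: obs=x cand={2,4} pick 2 [1->2 ok]
  4: obs=y cand={0,3,5} pick 0 [2->0 ok]
  5: obs=y cand={0,3,5} pick 0 [0->0 ok]
  6: obs=x cand={2,4} pick 4 [0->4 ok]
  7: obs=x cand={2,4} pick 2 [4->2 ok]
  8: obs=z cand={1} pick 1 [2->1 ok]
  9: obs=x cand={2,4} pick 2 [1->2 ok]
  10: obs=y cand={0,3,5} pick 3 [2->3 ok]
  11: obs=z cand={1} pick 1 [3->1 ok]
  12: obs=z cand={1} pick 1 [1->1 ok]
  13: obs=z cand={1} pick 1 [1->1 ok]
  14: obs=x cand={2,4} pick 2 [1->2 ok]
  15: obs=z cand={1} pick 1 [2->1 ok]
  16: obs=x cand={2,4} pick 2 [1->2 ok]
  17: obs=y cand={0,3,5} pick 0 [2->0 ok]
  18: obs=y cand={0,3,5} pick 5 [0->5 ok]
  19: obs=x cand={2,4} pick 4 [5->4 ok]

0,5,1,2,0,0,4,2,1,2,3,1,1,1,2,1,2,0,5,4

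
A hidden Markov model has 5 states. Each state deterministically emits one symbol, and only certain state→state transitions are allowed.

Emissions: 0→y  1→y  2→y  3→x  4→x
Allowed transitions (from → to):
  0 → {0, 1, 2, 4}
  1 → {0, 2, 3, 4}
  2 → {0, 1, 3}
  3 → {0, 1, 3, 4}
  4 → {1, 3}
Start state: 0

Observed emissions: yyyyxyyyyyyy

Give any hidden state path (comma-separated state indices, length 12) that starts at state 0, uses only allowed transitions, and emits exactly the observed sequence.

  t0 'y' -> {0,1,2}, take 0 (start)
  t1 'y' -> {0,1,2}, take 2 (0->2 ok)
  t2 'y' -> {0,1,2}, take 0 (2->0 ok)
  t3 'y' -> {0,1,2}, take 1 (0->1 ok)
  t4 'x' -> {3,4}, take 3 (1->3 ok)
  t5 'y' -> {0,1,2}, take 0 (3->0 ok)
  t6 'y' -> {0,1,2}, take 0 (0->0 ok)
  t7 'y' -> {0,1,2}, take 1 (0->1 ok)
  t8 'y' -> {0,1,2}, take 0 (1->0 ok)
  t9 'y' -> {0,1,2}, take 1 (0->1 ok)
  t10 'y' -> {0,1,2}, take 0 (1->0 ok)
  t11 'y' -> {0,1,2}, take 2 (0->2 ok)

0,2,0,1,3,0,0,1,0,1,0,2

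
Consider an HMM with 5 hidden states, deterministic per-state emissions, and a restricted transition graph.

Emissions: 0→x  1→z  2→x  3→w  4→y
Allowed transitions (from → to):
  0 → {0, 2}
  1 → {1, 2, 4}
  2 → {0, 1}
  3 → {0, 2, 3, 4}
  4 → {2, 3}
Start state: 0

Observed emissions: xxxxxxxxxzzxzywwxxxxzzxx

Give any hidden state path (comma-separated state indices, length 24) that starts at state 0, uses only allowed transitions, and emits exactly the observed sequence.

0,0,0,0,2,0,0,0,2,1,1,2,1,4,3,3,0,0,0,2,1,1,2,0

  t0 'x' -> {0,2}, take 0 (start)
  t1 'x' -> {0,2}, take 0 (0->0 ok)
  t2 'x' -> {0,2}, take 0 (0->0 ok)
  t3 'x' -> {0,2}, take 0 (0->0 ok)
  t4 'x' -> {0,2}, take 2 (0->2 ok)
  t5 'x' -> {0,2}, take 0 (2->0 ok)
  t6 'x' -> {0,2}, take 0 (0->0 ok)
  t7 'x' -> {0,2}, take 0 (0->0 ok)
  t8 'x' -> {0,2}, take 2 (0->2 ok)
  t9 'z' -> {1}, take 1 (2->1 ok)
  t10 'z' -> {1}, take 1 (1->1 ok)
  t11 'x' -> {0,2}, take 2 (1->2 ok)
  t12 'z' -> {1}, take 1 (2->1 ok)
  t13 'y' -> {4}, take 4 (1->4 ok)
  t14 'w' -> {3}, take 3 (4->3 ok)
  t15 'w' -> {3}, take 3 (3->3 ok)
  t16 'x' -> {0,2}, take 0 (3->0 ok)
  t17 'x' -> {0,2}, take 0 (0->0 ok)
  t18 'x' -> {0,2}, take 0 (0->0 ok)
  t19 'x' -> {0,2}, take 2 (0->2 ok)
  t20 'z' -> {1}, take 1 (2->1 ok)
  t21 'z' -> {1}, take 1 (1->1 ok)
  t22 'x' -> {0,2}, take 2 (1->2 ok)
  t23 'x' -> {0,2}, take 0 (2->0 ok)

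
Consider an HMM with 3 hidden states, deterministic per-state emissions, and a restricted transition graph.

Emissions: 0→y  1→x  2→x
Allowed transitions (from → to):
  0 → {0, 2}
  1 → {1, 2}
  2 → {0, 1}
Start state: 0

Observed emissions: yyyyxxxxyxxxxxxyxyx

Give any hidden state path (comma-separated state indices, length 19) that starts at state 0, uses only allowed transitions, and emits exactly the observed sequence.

0,0,0,0,2,1,1,2,0,2,1,1,1,1,2,0,2,0,2

  [0] y  {0}  => 0  start
  [1] y  {0}  => 0  0->0 ok
  [2] y  {0}  => 0  0->0 ok
  [3] y  {0}  => 0  0->0 ok
  [4] x  {1,2}  => 2  0->2 ok
  [5] x  {1,2}  => 1  2->1 ok
  [6] x  {1,2}  => 1  1->1 ok
  [7] x  {1,2}  => 2  1->2 ok
  [8] y  {0}  => 0  2->0 ok
  [9] x  {1,2}  => 2  0->2 ok
  [10] x  {1,2}  => 1  2->1 ok
  [11] x  {1,2}  => 1  1->1 ok
  [12] x  {1,2}  => 1  1->1 ok
  [13] x  {1,2}  => 1  1->1 ok
  [14] x  {1,2}  => 2  1->2 ok
  [15] y  {0}  => 0  2->0 ok
  [16] x  {1,2}  => 2  0->2 ok
  [17] y  {0}  => 0  2->0 ok
  [18] x  {1,2}  => 2  0->2 ok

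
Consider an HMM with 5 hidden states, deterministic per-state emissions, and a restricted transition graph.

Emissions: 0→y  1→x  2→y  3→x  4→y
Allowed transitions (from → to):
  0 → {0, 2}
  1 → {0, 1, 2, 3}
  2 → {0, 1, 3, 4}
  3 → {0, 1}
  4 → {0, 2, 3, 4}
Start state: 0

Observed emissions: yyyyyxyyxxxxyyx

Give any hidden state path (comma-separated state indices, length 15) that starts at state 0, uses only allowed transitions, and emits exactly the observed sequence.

  t0 'y' -> {0,2,4}, take 0 (start)
  t1 'y' -> {0,2,4}, take 0 (0->0 ok)
  t2 'y' -> {0,2,4}, take 2 (0->2 ok)
  t3 'y' -> {0,2,4}, take 0 (2->0 ok)
  t4 'y' -> {0,2,4}, take 2 (0->2 ok)
  t5 'x' -> {1,3}, take 3 (2->3 ok)
  t6 'y' -> {0,2,4}, take 0 (3->0 ok)
  t7 'y' -> {0,2,4}, take 2 (0->2 ok)
  t8 'x' -> {1,3}, take 1 (2->1 ok)
  t9 'x' -> {1,3}, take 3 (1->3 ok)
  t10 'x' -> {1,3}, take 1 (3->1 ok)
  t11 'x' -> {1,3}, take 3 (1->3 ok)
  t12 'y' -> {0,2,4}, take 0 (3->0 ok)
  t13 'y' -> {0,2,4}, take 2 (0->2 ok)
  t14 'x' -> {1,3}, take 3 (2->3 ok)

0,0,2,0,2,3,0,2,1,3,1,3,0,2,3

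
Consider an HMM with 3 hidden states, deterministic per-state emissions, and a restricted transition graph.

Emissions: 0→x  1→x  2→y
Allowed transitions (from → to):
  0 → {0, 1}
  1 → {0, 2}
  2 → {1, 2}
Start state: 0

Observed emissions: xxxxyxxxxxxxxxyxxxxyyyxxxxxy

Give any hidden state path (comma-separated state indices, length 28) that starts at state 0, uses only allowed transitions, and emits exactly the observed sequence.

0,0,0,1,2,1,0,1,0,0,0,0,0,1,2,1,0,0,1,2,2,2,1,0,1,0,1,2

  [0] x  {0,1}  => 0  start
  [1] x  {0,1}  => 0  0->0 ok
  [2] x  {0,1}  => 0  0->0 ok
  [3] x  {0,1}  => 1  0->1 ok
  [4] y  {2}  => 2  1->2 ok
  [5] x  {0,1}  => 1  2->1 ok
  [6] x  {0,1}  => 0  1->0 ok
  [7] x  {0,1}  => 1  0->1 ok
  [8] x  {0,1}  => 0  1->0 ok
  [9] x  {0,1}  => 0  0->0 ok
  [10] x  {0,1}  => 0  0->0 ok
  [11] x  {0,1}  => 0  0->0 ok
  [12] x  {0,1}  => 0  0->0 ok
  [13] x  {0,1}  => 1  0->1 ok
  [14] y  {2}  => 2  1->2 ok
  [15] x  {0,1}  => 1  2->1 ok
  [16] x  {0,1}  => 0  1->0 ok
  [17] x  {0,1}  => 0  0->0 ok
  [18] x  {0,1}  => 1  0->1 ok
  [19] y  {2}  => 2  1->2 ok
  [20] y  {2}  => 2  2->2 ok
  [21] y  {2}  => 2  2->2 ok
  [22] x  {0,1}  => 1  2->1 ok
  [23] x  {0,1}  => 0  1->0 ok
  [24] x  {0,1}  => 1  0->1 ok
  [25] x  {0,1}  => 0  1->0 ok
  [26] x  {0,1}  => 1  0->1 ok
  [27] y  {2}  => 2  1->2 ok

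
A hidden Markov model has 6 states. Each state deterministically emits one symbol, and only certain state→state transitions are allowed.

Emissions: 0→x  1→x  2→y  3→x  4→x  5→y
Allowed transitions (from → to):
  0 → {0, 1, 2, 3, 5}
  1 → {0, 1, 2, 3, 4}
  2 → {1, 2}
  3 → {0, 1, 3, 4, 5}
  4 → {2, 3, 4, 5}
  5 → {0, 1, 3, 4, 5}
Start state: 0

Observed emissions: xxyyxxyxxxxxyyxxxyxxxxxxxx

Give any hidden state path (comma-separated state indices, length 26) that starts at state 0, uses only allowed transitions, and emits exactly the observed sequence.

  pos 0: x in {0,1,3,4}, choose 0; start
  pos 1: x in {0,1,3,4}, choose 3; 0->3 ok
  pos 2: y in {2,5}, choose 5; 3->5 ok
  pos 3: y in {2,5}, choose 5; 5->5 ok
  pos 4: x in {0,1,3,4}, choose 4; 5->4 ok
  pos 5: x in {0,1,3,4}, choose 3; 4->3 ok
  pos 6: y in {2,5}, choose 5; 3->5 ok
  pos 7: x in {0,1,3,4}, choose 1; 5->1 ok
  pos 8: x in {0,1,3,4}, choose 3; 1->3 ok
  pos 9: x in {0,1,3,4}, choose 1; 3->1 ok
  pos 10: x in {0,1,3,4}, choose 4; 1->4 ok
  pos 11: x in {0,1,3,4}, choose 4; 4->4 ok
  pos 12: y in {2,5}, choose 5; 4->5 ok
  pos 13: y in {2,5}, choose 5; 5->5 ok
  pos 14: x in {0,1,3,4}, choose 3; 5->3 ok
  pos 15: x in {0,1,3,4}, choose 3; 3->3 ok
  pos 16: x in {0,1,3,4}, choose 1; 3->1 ok
  pos 17: y in {2,5}, choose 2; 1->2 ok
  pos 18: x in {0,1,3,4}, choose 1; 2->1 ok
  pos 19: x in {0,1,3,4}, choose 4; 1->4 ok
  pos 20: x in {0,1,3,4}, choose 3; 4->3 ok
  pos 21: x in {0,1,3,4}, choose 4; 3->4 ok
  pos 22: x in {0,1,3,4}, choose 4; 4->4 ok
  pos 23: x in {0,1,3,4}, choose 4; 4->4 ok
  pos 24: x in {0,1,3,4}, choose 3; 4->3 ok
  pos 25: x in {0,1,3,4}, choose 0; 3->0 ok

0,3,5,5,4,3,5,1,3,1,4,4,5,5,3,3,1,2,1,4,3,4,4,4,3,0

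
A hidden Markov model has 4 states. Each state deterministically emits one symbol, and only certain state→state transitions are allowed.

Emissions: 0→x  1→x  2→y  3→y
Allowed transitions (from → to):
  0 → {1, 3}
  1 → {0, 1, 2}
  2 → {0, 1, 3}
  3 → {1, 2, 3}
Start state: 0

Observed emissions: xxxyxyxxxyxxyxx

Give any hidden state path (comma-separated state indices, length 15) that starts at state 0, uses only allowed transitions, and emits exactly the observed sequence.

  0: obs=x cand={0,1} pick 0 [start]
  1: obs=x cand={0,1} pick 1 [0->1 ok]
  2: obs=x cand={0,1} pick 1 [1->1 ok]
  3: obs=y cand={2,3} pick 2 [1->2 ok]
  4: obs=x cand={0,1} pick 0 [2->0 ok]
  5: obs=y cand={2,3} pick 3 [0->3 ok]
  6: obs=x cand={0,1} pick 1 [3->1 ok]
  7: obs=x cand={0,1} pick 0 [1->0 ok]
  8: obs=x cand={0,1} pick 1 [0->1 ok]
  9: obs=y cand={2,3} pick 2 [1->2 ok]
  10: obs=x cand={0,1} pick 1 [2->1 ok]
  11: obs=x cand={0,1} pick 0 [1->0 ok]
  12: obs=y cand={2,3} pick 3 [0->3 ok]
  13: obs=x cand={0,1} pick 1 [3->1 ok]
  14: obs=x cand={0,1} pick 0 [1->0 ok]

0,1,1,2,0,3,1,0,1,2,1,0,3,1,0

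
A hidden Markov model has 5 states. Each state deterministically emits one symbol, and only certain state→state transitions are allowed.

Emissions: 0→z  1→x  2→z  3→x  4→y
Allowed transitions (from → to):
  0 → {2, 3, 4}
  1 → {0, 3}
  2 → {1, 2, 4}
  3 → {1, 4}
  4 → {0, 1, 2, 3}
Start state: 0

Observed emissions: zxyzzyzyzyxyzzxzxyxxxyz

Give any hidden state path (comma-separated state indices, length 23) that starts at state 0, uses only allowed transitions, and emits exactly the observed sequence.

0,3,4,2,2,4,2,4,0,4,3,4,0,2,1,0,3,4,3,1,3,4,2

  [0] z  {0,2}  => 0  start
  [1] x  {1,3}  => 3  0->3 ok
  [2] y  {4}  => 4  3->4 ok
  [3] z  {0,2}  => 2  4->2 ok
  [4] z  {0,2}  => 2  2->2 ok
  [5] y  {4}  => 4  2->4 ok
  [6] z  {0,2}  => 2  4->2 ok
  [7] y  {4}  => 4  2->4 ok
  [8] z  {0,2}  => 0  4->0 ok
  [9] y  {4}  => 4  0->4 ok
  [10] x  {1,3}  => 3  4->3 ok
  [11] y  {4}  => 4  3->4 ok
  [12] z  {0,2}  => 0  4->0 ok
  [13] z  {0,2}  => 2  0->2 ok
  [14] x  {1,3}  => 1  2->1 ok
  [15] z  {0,2}  => 0  1->0 ok
  [16] x  {1,3}  => 3  0->3 ok
  [17] y  {4}  => 4  3->4 ok
  [18] x  {1,3}  => 3  4->3 ok
  [19] x  {1,3}  => 1  3->1 ok
  [20] x  {1,3}  => 3  1->3 ok
  [21] y  {4}  => 4  3->4 ok
  [22] z  {0,2}  => 2  4->2 ok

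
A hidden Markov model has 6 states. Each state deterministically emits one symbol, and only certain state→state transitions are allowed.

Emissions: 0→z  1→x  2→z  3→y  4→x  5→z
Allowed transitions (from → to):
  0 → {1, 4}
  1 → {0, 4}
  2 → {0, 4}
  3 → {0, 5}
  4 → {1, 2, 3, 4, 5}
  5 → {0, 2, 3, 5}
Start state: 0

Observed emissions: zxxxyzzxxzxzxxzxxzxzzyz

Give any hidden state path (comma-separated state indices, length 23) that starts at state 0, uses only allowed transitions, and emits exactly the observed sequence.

  t0 'z' -> {0,2,5}, take 0 (start)
  t1 'x' -> {1,4}, take 4 (0->4 ok)
  t2 'x' -> {1,4}, take 1 (4->1 ok)
  t3 'x' -> {1,4}, take 4 (1->4 ok)
  t4 'y' -> {3}, take 3 (4->3 ok)
  t5 'z' -> {0,2,5}, take 5 (3->5 ok)
  t6 'z' -> {0,2,5}, take 0 (5->0 ok)
  t7 'x' -> {1,4}, take 4 (0->4 ok)
  t8 'x' -> {1,4}, take 1 (4->1 ok)
  t9 'z' -> {0,2,5}, take 0 (1->0 ok)
  t10 'x' -> {1,4}, take 4 (0->4 ok)
  t11 'z' -> {0,2,5}, take 2 (4->2 ok)
  t12 'x' -> {1,4}, take 4 (2->4 ok)
  t13 'x' -> {1,4}, take 4 (4->4 ok)
  t14 'z' -> {0,2,5}, take 2 (4->2 ok)
  t15 'x' -> {1,4}, take 4 (2->4 ok)
  t16 'x' -> {1,4}, take 1 (4->1 ok)
  t17 'z' -> {0,2,5}, take 0 (1->0 ok)
  t18 'x' -> {1,4}, take 4 (0->4 ok)
  t19 'z' -> {0,2,5}, take 5 (4->5 ok)
  t20 'z' -> {0,2,5}, take 5 (5->5 ok)
  t21 'y' -> {3}, take 3 (5->3 ok)
  t22 'z' -> {0,2,5}, take 0 (3->0 ok)

0,4,1,4,3,5,0,4,1,0,4,2,4,4,2,4,1,0,4,5,5,3,0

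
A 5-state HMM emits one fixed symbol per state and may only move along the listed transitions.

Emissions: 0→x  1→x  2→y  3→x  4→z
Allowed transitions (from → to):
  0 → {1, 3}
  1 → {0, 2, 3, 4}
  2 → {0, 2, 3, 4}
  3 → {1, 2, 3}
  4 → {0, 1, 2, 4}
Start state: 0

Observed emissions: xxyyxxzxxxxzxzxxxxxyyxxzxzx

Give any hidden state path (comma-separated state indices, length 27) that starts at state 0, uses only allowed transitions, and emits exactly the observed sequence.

0,3,2,2,3,1,4,0,3,3,1,4,1,4,1,3,1,3,1,2,2,0,1,4,1,4,1

  0: obs=x cand={0,1,3} pick 0 [start]
  1: obs=x cand={0,1,3} pick 3 [0->3 ok]
  2: obs=y cand={2} pick 2 [3->2 ok]
  3: obs=y cand={2} pick 2 [2->2 ok]
  4: obs=x cand={0,1,3} pick 3 [2->3 ok]
  5: obs=x cand={0,1,3} pick 1 [3->1 ok]
  6: obs=z cand={4} pick 4 [1->4 ok]
  7: obs=x cand={0,1,3} pick 0 [4->0 ok]
  8: obs=x cand={0,1,3} pick 3 [0->3 ok]
  9: obs=x cand={0,1,3} pick 3 [3->3 ok]
  10: obs=x cand={0,1,3} pick 1 [3->1 ok]
  11: obs=z cand={4} pick 4 [1->4 ok]
  12: obs=x cand={0,1,3} pick 1 [4->1 ok]
  13: obs=z cand={4} pick 4 [1->4 ok]
  14: obs=x cand={0,1,3} pick 1 [4->1 ok]
  15: obs=x cand={0,1,3} pick 3 [1->3 ok]
  16: obs=x cand={0,1,3} pick 1 [3->1 ok]
  17: obs=x cand={0,1,3} pick 3 [1->3 ok]
  18: obs=x cand={0,1,3} pick 1 [3->1 ok]
  19: obs=y cand={2} pick 2 [1->2 ok]
  20: obs=y cand={2} pick 2 [2->2 ok]
  21: obs=x cand={0,1,3} pick 0 [2->0 ok]
  22: obs=x cand={0,1,3} pick 1 [0->1 ok]
  23: obs=z cand={4} pick 4 [1->4 ok]
  24: obs=x cand={0,1,3} pick 1 [4->1 ok]
  25: obs=z cand={4} pick 4 [1->4 ok]
  26: obs=x cand={0,1,3} pick 1 [4->1 ok]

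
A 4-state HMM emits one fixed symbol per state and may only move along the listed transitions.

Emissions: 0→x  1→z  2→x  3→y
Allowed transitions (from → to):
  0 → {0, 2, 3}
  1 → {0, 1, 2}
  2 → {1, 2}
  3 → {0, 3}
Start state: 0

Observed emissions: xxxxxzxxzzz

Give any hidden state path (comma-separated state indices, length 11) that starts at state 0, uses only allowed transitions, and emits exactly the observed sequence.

  t0 'x' -> {0,2}, take 0 (start)
  t1 'x' -> {0,2}, take 0 (0->0 ok)
  t2 'x' -> {0,2}, take 2 (0->2 ok)
  t3 'x' -> {0,2}, take 2 (2->2 ok)
  t4 'x' -> {0,2}, take 2 (2->2 ok)
  t5 'z' -> {1}, take 1 (2->1 ok)
  t6 'x' -> {0,2}, take 2 (1->2 ok)
  t7 'x' -> {0,2}, take 2 (2->2 ok)
  t8 'z' -> {1}, take 1 (2->1 ok)
  t9 'z' -> {1}, take 1 (1->1 ok)
  t10 'z' -> {1}, take 1 (1->1 ok)

0,0,2,2,2,1,2,2,1,1,1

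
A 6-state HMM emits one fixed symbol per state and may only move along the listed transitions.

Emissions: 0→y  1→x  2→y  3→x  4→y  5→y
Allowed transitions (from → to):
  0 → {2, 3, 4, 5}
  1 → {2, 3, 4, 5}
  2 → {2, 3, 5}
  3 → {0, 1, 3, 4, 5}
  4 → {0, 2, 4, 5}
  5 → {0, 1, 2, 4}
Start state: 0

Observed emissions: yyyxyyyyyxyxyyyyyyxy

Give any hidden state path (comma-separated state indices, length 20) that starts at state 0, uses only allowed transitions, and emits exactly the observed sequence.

  0: obs=y cand={0,2,4,5} pick 0 [start]
  1: obs=y cand={0,2,4,5} pick 2 [0->2 ok]
  2: obs=y cand={0,2,4,5} pick 5 [2->5 ok]
  3: obs=x cand={1,3} pick 1 [5->1 ok]
  4: obs=y cand={0,2,4,5} pick 4 [1->4 ok]
  5: obs=y cand={0,2,4,5} pick 0 [4->0 ok]
  6: obs=y cand={0,2,4,5} pick 4 [0->4 ok]
  7: obs=y cand={0,2,4,5} pick 2 [4->2 ok]
  8: obs=y cand={0,2,4,5} pick 5 [2->5 ok]
  9: obs=x cand={1,3} pick 1 [5->1 ok]
  10: obs=y cand={0,2,4,5} pick 2 [1->2 ok]
  11: obs=x cand={1,3} pick 3 [2->3 ok]
  12: obs=y cand={0,2,4,5} pick 0 [3->0 ok]
  13: obs=y cand={0,2,4,5} pick 5 [0->5 ok]
  14: obs=y cand={0,2,4,5} pick 4 [5->4 ok]
  15: obs=y cand={0,2,4,5} pick 4 [4->4 ok]
  16: obs=y cand={0,2,4,5} pick 2 [4->2 ok]
  17: obs=y cand={0,2,4,5} pick 5 [2->5 ok]
  18: obs=x cand={1,3} pick 1 [5->1 ok]
  19: obs=y cand={0,2,4,5} pick 4 [1->4 ok]

0,2,5,1,4,0,4,2,5,1,2,3,0,5,4,4,2,5,1,4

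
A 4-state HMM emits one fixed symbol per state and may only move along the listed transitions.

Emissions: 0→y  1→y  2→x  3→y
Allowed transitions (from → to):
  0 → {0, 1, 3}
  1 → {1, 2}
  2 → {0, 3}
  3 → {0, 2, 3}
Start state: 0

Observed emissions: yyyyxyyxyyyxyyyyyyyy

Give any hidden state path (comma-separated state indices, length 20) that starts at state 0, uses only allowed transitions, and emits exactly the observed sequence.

0,0,3,3,2,0,1,2,3,0,1,2,3,0,3,3,3,0,0,3

  pos 0: y in {0,1,3}, choose 0; start
  pos 1: y in {0,1,3}, choose 0; 0->0 ok
  pos 2: y in {0,1,3}, choose 3; 0->3 ok
  pos 3: y in {0,1,3}, choose 3; 3->3 ok
  pos 4: x in {2}, choose 2; 3->2 ok
  pos 5: y in {0,1,3}, choose 0; 2->0 ok
  pos 6: y in {0,1,3}, choose 1; 0->1 ok
  pos 7: x in {2}, choose 2; 1->2 ok
  pos 8: y in {0,1,3}, choose 3; 2->3 ok
  pos 9: y in {0,1,3}, choose 0; 3->0 ok
  pos 10: y in {0,1,3}, choose 1; 0->1 ok
  pos 11: x in {2}, choose 2; 1->2 ok
  pos 12: y in {0,1,3}, choose 3; 2->3 ok
  pos 13: y in {0,1,3}, choose 0; 3->0 ok
  pos 14: y in {0,1,3}, choose 3; 0->3 ok
  pos 15: y in {0,1,3}, choose 3; 3->3 ok
  pos 16: y in {0,1,3}, choose 3; 3->3 ok
  pos 17: y in {0,1,3}, choose 0; 3->0 ok
  pos 18: y in {0,1,3}, choose 0; 0->0 ok
  pos 19: y in {0,1,3}, choose 3; 0->3 ok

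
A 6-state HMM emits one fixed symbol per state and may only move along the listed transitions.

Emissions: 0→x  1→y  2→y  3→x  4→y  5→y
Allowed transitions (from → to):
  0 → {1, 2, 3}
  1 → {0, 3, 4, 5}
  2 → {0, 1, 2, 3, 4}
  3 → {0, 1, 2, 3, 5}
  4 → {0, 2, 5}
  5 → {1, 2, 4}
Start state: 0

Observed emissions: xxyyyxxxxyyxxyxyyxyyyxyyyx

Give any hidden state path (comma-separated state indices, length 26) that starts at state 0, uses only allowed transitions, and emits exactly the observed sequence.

0,3,5,2,4,0,3,0,3,2,4,0,3,2,3,5,2,3,1,5,2,0,2,1,4,0

  pos 0: x in {0,3}, choose 0; start
  pos 1: x in {0,3}, choose 3; 0->3 ok
  pos 2: y in {1,2,4,5}, choose 5; 3->5 ok
  pos 3: y in {1,2,4,5}, choose 2; 5->2 ok
  pos 4: y in {1,2,4,5}, choose 4; 2->4 ok
  pos 5: x in {0,3}, choose 0; 4->0 ok
  pos 6: x in {0,3}, choose 3; 0->3 ok
  pos 7: x in {0,3}, choose 0; 3->0 ok
  pos 8: x in {0,3}, choose 3; 0->3 ok
  pos 9: y in {1,2,4,5}, choose 2; 3->2 ok
  pos 10: y in {1,2,4,5}, choose 4; 2->4 ok
  pos 11: x in {0,3}, choose 0; 4->0 ok
  pos 12: x in {0,3}, choose 3; 0->3 ok
  pos 13: y in {1,2,4,5}, choose 2; 3->2 ok
  pos 14: x in {0,3}, choose 3; 2->3 ok
  pos 15: y in {1,2,4,5}, choose 5; 3->5 ok
  pos 16: y in {1,2,4,5}, choose 2; 5->2 ok
  pos 17: x in {0,3}, choose 3; 2->3 ok
  pos 18: y in {1,2,4,5}, choose 1; 3->1 ok
  pos 19: y in {1,2,4,5}, choose 5; 1->5 ok
  pos 20: y in {1,2,4,5}, choose 2; 5->2 ok
  pos 21: x in {0,3}, choose 0; 2->0 ok
  pos 22: y in {1,2,4,5}, choose 2; 0->2 ok
  pos 23: y in {1,2,4,5}, choose 1; 2->1 ok
  pos 24: y in {1,2,4,5}, choose 4; 1->4 ok
  pos 25: x in {0,3}, choose 0; 4->0 ok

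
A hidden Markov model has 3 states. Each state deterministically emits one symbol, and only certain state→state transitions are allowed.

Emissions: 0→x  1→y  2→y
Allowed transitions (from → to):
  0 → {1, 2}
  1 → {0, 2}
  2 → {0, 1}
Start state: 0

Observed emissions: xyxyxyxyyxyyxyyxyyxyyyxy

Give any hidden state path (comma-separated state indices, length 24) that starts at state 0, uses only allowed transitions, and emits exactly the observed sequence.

0,1,0,1,0,1,0,2,1,0,2,1,0,1,2,0,2,1,0,2,1,2,0,1

  0: obs=x cand={0} pick 0 [start]
  1: obs=y cand={1,2} pick 1 [0->1 ok]
  2: obs=x cand={0} pick 0 [1->0 ok]
  3: obs=y cand={1,2} pick 1 [0->1 ok]
  4: obs=x cand={0} pick 0 [1->0 ok]
  5: obs=y cand={1,2} pick 1 [0->1 ok]
  6: obs=x cand={0} pick 0 [1->0 ok]
  7: obs=y cand={1,2} pick 2 [0->2 ok]
  8: obs=y cand={1,2} pick 1 [2->1 ok]
  9: obs=x cand={0} pick 0 [1->0 ok]
  10: obs=y cand={1,2} pick 2 [0->2 ok]
  11: obs=y cand={1,2} pick 1 [2->1 ok]
  12: obs=x cand={0} pick 0 [1->0 ok]
  13: obs=y cand={1,2} pick 1 [0->1 ok]
  14: obs=y cand={1,2} pick 2 [1->2 ok]
  15: obs=x cand={0} pick 0 [2->0 ok]
  16: obs=y cand={1,2} pick 2 [0->2 ok]
  17: obs=y cand={1,2} pick 1 [2->1 ok]
  18: obs=x cand={0} pick 0 [1->0 ok]
  19: obs=y cand={1,2} pick 2 [0->2 ok]
  20: obs=y cand={1,2} pick 1 [2->1 ok]
  21: obs=y cand={1,2} pick 2 [1->2 ok]
  22: obs=x cand={0} pick 0 [2->0 ok]
  23: obs=y cand={1,2} pick 1 [0->1 ok]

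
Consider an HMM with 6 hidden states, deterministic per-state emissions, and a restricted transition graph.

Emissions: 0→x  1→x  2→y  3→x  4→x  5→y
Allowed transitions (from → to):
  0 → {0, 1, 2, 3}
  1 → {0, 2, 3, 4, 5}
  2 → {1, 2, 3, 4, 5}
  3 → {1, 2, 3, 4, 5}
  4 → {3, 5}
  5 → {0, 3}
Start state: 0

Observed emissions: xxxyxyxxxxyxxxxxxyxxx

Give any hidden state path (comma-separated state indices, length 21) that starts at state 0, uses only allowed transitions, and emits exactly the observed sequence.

0,1,4,5,0,2,3,1,3,3,5,0,0,0,0,3,3,5,3,4,3

  [0] x  {0,1,3,4}  => 0  start
  [1] x  {0,1,3,4}  => 1  0->1 ok
  [2] x  {0,1,3,4}  => 4  1->4 ok
  [3] y  {2,5}  => 5  4->5 ok
  [4] x  {0,1,3,4}  => 0  5->0 ok
  [5] y  {2,5}  => 2  0->2 ok
  [6] x  {0,1,3,4}  => 3  2->3 ok
  [7] x  {0,1,3,4}  => 1  3->1 ok
  [8] x  {0,1,3,4}  => 3  1->3 ok
  [9] x  {0,1,3,4}  => 3  3->3 ok
  [10] y  {2,5}  => 5  3->5 ok
  [11] x  {0,1,3,4}  => 0  5->0 ok
  [12] x  {0,1,3,4}  => 0  0->0 ok
  [13] x  {0,1,3,4}  => 0  0->0 ok
  [14] x  {0,1,3,4}  => 0  0->0 ok
  [15] x  {0,1,3,4}  => 3  0->3 ok
  [16] x  {0,1,3,4}  => 3  3->3 ok
  [17] y  {2,5}  => 5  3->5 ok
  [18] x  {0,1,3,4}  => 3  5->3 ok
  [19] x  {0,1,3,4}  => 4  3->4 ok
  [20] x  {0,1,3,4}  => 3  4->3 ok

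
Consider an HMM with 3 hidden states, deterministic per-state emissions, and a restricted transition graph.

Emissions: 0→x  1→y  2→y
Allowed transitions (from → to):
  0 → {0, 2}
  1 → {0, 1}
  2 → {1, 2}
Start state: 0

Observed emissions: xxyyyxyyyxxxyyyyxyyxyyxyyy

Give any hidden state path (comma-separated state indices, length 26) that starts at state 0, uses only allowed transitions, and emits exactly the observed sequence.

0,0,2,2,1,0,2,2,1,0,0,0,2,2,2,1,0,2,1,0,2,1,0,2,1,1

  pos 0: x in {0}, choose 0; start
  pos 1: x in {0}, choose 0; 0->0 ok
  pos 2: y in {1,2}, choose 2; 0->2 ok
  pos 3: y in {1,2}, choose 2; 2->2 ok
  pos 4: y in {1,2}, choose 1; 2->1 ok
  pos 5: x in {0}, choose 0; 1->0 ok
  pos 6: y in {1,2}, choose 2; 0->2 ok
  pos 7: y in {1,2}, choose 2; 2->2 ok
  pos 8: y in {1,2}, choose 1; 2->1 ok
  pos 9: x in {0}, choose 0; 1->0 ok
  pos 10: x in {0}, choose 0; 0->0 ok
  pos 11: x in {0}, choose 0; 0->0 ok
  pos 12: y in {1,2}, choose 2; 0->2 ok
  pos 13: y in {1,2}, choose 2; 2->2 ok
  pos 14: y in {1,2}, choose 2; 2->2 ok
  pos 15: y in {1,2}, choose 1; 2->1 ok
  pos 16: x in {0}, choose 0; 1->0 ok
  pos 17: y in {1,2}, choose 2; 0->2 ok
  pos 18: y in {1,2}, choose 1; 2->1 ok
  pos 19: x in {0}, choose 0; 1->0 ok
  pos 20: y in {1,2}, choose 2; 0->2 ok
  pos 21: y in {1,2}, choose 1; 2->1 ok
  pos 22: x in {0}, choose 0; 1->0 ok
  pos 23: y in {1,2}, choose 2; 0->2 ok
  pos 24: y in {1,2}, choose 1; 2->1 ok
  pos 25: y in {1,2}, choose 1; 1->1 ok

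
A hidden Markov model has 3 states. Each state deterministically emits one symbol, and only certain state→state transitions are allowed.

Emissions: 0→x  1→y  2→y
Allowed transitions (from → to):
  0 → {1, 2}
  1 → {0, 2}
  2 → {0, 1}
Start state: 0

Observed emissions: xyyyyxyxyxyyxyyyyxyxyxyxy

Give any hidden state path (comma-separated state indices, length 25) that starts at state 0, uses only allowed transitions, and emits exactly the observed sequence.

0,2,1,2,1,0,1,0,2,0,1,2,0,2,1,2,1,0,1,0,1,0,1,0,2

  t0 'x' -> {0}, take 0 (start)
  t1 'y' -> {1,2}, take 2 (0->2 ok)
  t2 'y' -> {1,2}, take 1 (2->1 ok)
  t3 'y' -> {1,2}, take 2 (1->2 ok)
  t4 'y' -> {1,2}, take 1 (2->1 ok)
  t5 'x' -> {0}, take 0 (1->0 ok)
  t6 'y' -> {1,2}, take 1 (0->1 ok)
  t7 'x' -> {0}, take 0 (1->0 ok)
  t8 'y' -> {1,2}, take 2 (0->2 ok)
  t9 'x' -> {0}, take 0 (2->0 ok)
  t10 'y' -> {1,2}, take 1 (0->1 ok)
  t11 'y' -> {1,2}, take 2 (1->2 ok)
  t12 'x' -> {0}, take 0 (2->0 ok)
  t13 'y' -> {1,2}, take 2 (0->2 ok)
  t14 'y' -> {1,2}, take 1 (2->1 ok)
  t15 'y' -> {1,2}, take 2 (1->2 ok)
  t16 'y' -> {1,2}, take 1 (2->1 ok)
  t17 'x' -> {0}, take 0 (1->0 ok)
  t18 'y' -> {1,2}, take 1 (0->1 ok)
  t19 'x' -> {0}, take 0 (1->0 ok)
  t20 'y' -> {1,2}, take 1 (0->1 ok)
  t21 'x' -> {0}, take 0 (1->0 ok)
  t22 'y' -> {1,2}, take 1 (0->1 ok)
  t23 'x' -> {0}, take 0 (1->0 ok)
  t24 'y' -> {1,2}, take 2 (0->2 ok)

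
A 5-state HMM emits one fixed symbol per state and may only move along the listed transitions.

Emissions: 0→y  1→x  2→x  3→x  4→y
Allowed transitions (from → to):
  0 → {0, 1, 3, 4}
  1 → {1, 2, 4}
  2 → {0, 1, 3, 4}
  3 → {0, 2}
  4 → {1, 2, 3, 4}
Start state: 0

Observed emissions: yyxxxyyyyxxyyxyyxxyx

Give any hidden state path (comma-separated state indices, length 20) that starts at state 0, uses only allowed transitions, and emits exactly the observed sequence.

  t0 'y' -> {0,4}, take 0 (start)
  t1 'y' -> {0,4}, take 4 (0->4 ok)
  t2 'x' -> {1,2,3}, take 1 (4->1 ok)
  t3 'x' -> {1,2,3}, take 1 (1->1 ok)
  t4 'x' -> {1,2,3}, take 2 (1->2 ok)
  t5 'y' -> {0,4}, take 0 (2->0 ok)
  t6 'y' -> {0,4}, take 0 (0->0 ok)
  t7 'y' -> {0,4}, take 4 (0->4 ok)
  t8 'y' -> {0,4}, take 4 (4->4 ok)
  t9 'x' -> {1,2,3}, take 1 (4->1 ok)
  t10 'x' -> {1,2,3}, take 2 (1->2 ok)
  t11 'y' -> {0,4}, take 0 (2->0 ok)
  t12 'y' -> {0,4}, take 4 (0->4 ok)
  t13 'x' -> {1,2,3}, take 3 (4->3 ok)
  t14 'y' -> {0,4}, take 0 (3->0 ok)
  t15 'y' -> {0,4}, take 0 (0->0 ok)
  t16 'x' -> {1,2,3}, take 1 (0->1 ok)
  t17 'x' -> {1,2,3}, take 2 (1->2 ok)
  t18 'y' -> {0,4}, take 4 (2->4 ok)
  t19 'x' -> {1,2,3}, take 1 (4->1 ok)

0,4,1,1,2,0,0,4,4,1,2,0,4,3,0,0,1,2,4,1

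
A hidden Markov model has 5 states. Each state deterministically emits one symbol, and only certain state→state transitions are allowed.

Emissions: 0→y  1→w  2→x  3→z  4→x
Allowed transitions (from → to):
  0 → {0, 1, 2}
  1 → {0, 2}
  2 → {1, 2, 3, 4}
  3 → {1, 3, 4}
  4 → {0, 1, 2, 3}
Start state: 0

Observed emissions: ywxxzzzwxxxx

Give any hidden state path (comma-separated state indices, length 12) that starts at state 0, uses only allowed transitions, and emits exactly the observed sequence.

0,1,2,4,3,3,3,1,2,2,2,4

  t0 'y' -> {0}, take 0 (start)
  t1 'w' -> {1}, take 1 (0->1 ok)
  t2 'x' -> {2,4}, take 2 (1->2 ok)
  t3 'x' -> {2,4}, take 4 (2->4 ok)
  t4 'z' -> {3}, take 3 (4->3 ok)
  t5 'z' -> {3}, take 3 (3->3 ok)
  t6 'z' -> {3}, take 3 (3->3 ok)
  t7 'w' -> {1}, take 1 (3->1 ok)
  t8 'x' -> {2,4}, take 2 (1->2 ok)
  t9 'x' -> {2,4}, take 2 (2->2 ok)
  t10 'x' -> {2,4}, take 2 (2->2 ok)
  t11 'x' -> {2,4}, take 4 (2->4 ok)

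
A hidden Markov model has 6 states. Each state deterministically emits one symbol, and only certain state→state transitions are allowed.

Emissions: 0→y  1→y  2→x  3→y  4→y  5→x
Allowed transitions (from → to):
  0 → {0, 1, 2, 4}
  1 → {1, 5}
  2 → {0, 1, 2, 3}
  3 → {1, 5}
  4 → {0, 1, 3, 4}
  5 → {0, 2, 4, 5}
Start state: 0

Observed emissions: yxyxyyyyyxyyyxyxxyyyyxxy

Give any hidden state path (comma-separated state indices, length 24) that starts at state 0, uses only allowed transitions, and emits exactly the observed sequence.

0,2,3,5,0,0,0,4,1,5,0,0,1,5,0,2,2,3,1,1,1,5,5,0

  0: obs=y cand={0,1,3,4} pick 0 [start]
  1: obs=x cand={2,5} pick 2 [0->2 ok]
  2: obs=y cand={0,1,3,4} pick 3 [2->3 ok]
  3: obs=x cand={2,5} pick 5 [3->5 ok]
  4: obs=y cand={0,1,3,4} pick 0 [5->0 ok]
  5: obs=y cand={0,1,3,4} pick 0 [0->0 ok]
  6: obs=y cand={0,1,3,4} pick 0 [0->0 ok]
  7: obs=y cand={0,1,3,4} pick 4 [0->4 ok]
  8: obs=y cand={0,1,3,4} pick 1 [4->1 ok]
  9: obs=x cand={2,5} pick 5 [1->5 ok]
  10: obs=y cand={0,1,3,4} pick 0 [5->0 ok]
  11: obs=y cand={0,1,3,4} pick 0 [0->0 ok]
  12: obs=y cand={0,1,3,4} pick 1 [0->1 ok]
  13: obs=x cand={2,5} pick 5 [1->5 ok]
  14: obs=y cand={0,1,3,4} pick 0 [5->0 ok]
  15: obs=x cand={2,5} pick 2 [0->2 ok]
  16: obs=x cand={2,5} pick 2 [2->2 ok]
  17: obs=y cand={0,1,3,4} pick 3 [2->3 ok]
  18: obs=y cand={0,1,3,4} pick 1 [3->1 ok]
  19: obs=y cand={0,1,3,4} pick 1 [1->1 ok]
  20: obs=y cand={0,1,3,4} pick 1 [1->1 ok]
  21: obs=x cand={2,5} pick 5 [1->5 ok]
  22: obs=x cand={2,5} pick 5 [5->5 ok]
  23: obs=y cand={0,1,3,4} pick 0 [5->0 ok]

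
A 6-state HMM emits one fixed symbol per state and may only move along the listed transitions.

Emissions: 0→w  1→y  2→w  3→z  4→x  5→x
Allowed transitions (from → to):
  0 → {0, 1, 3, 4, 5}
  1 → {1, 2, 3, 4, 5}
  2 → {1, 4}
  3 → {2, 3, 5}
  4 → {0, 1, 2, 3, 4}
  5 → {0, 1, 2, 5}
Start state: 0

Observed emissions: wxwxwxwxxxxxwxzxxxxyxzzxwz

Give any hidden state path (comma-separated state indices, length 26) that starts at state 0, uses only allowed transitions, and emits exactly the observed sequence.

  pos 0: w in {0,2}, choose 0; start
  pos 1: x in {4,5}, choose 5; 0->5 ok
  pos 2: w in {0,2}, choose 2; 5->2 ok
  pos 3: x in {4,5}, choose 4; 2->4 ok
  pos 4: w in {0,2}, choose 0; 4->0 ok
  pos 5: x in {4,5}, choose 5; 0->5 ok
  pos 6: w in {0,2}, choose 2; 5->2 ok
  pos 7: x in {4,5}, choose 4; 2->4 ok
  pos 8: x in {4,5}, choose 4; 4->4 ok
  pos 9: x in {4,5}, choose 4; 4->4 ok
  pos 10: x in {4,5}, choose 4; 4->4 ok
  pos 11: x in {4,5}, choose 4; 4->4 ok
  pos 12: w in {0,2}, choose 0; 4->0 ok
  pos 13: x in {4,5}, choose 4; 0->4 ok
  pos 14: z in {3}, choose 3; 4->3 ok
  pos 15: x in {4,5}, choose 5; 3->5 ok
  pos 16: x in {4,5}, choose 5; 5->5 ok
  pos 17: x in {4,5}, choose 5; 5->5 ok
  pos 18: x in {4,5}, choose 5; 5->5 ok
  pos 19: y in {1}, choose 1; 5->1 ok
  pos 20: x in {4,5}, choose 4; 1->4 ok
  pos 21: z in {3}, choose 3; 4->3 ok
  pos 22: z in {3}, choose 3; 3->3 ok
  pos 23: x in {4,5}, choose 5; 3->5 ok
  pos 24: w in {0,2}, choose 0; 5->0 ok
  pos 25: z in {3}, choose 3; 0->3 ok

0,5,2,4,0,5,2,4,4,4,4,4,0,4,3,5,5,5,5,1,4,3,3,5,0,3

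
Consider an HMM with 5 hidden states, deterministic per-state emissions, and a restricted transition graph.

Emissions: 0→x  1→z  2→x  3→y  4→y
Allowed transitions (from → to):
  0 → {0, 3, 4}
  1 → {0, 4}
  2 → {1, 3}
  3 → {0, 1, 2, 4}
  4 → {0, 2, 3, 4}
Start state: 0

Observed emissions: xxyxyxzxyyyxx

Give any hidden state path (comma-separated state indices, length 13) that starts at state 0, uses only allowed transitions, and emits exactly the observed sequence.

0,0,4,0,3,2,1,0,3,4,4,0,0

  pos 0: x in {0,2}, choose 0; start
  pos 1: x in {0,2}, choose 0; 0->0 ok
  pos 2: y in {3,4}, choose 4; 0->4 ok
  pos 3: x in {0,2}, choose 0; 4->0 ok
  pos 4: y in {3,4}, choose 3; 0->3 ok
  pos 5: x in {0,2}, choose 2; 3->2 ok
  pos 6: z in {1}, choose 1; 2->1 ok
  pos 7: x in {0,2}, choose 0; 1->0 ok
  pos 8: y in {3,4}, choose 3; 0->3 ok
  pos 9: y in {3,4}, choose 4; 3->4 ok
  pos 10: y in {3,4}, choose 4; 4->4 ok
  pos 11: x in {0,2}, choose 0; 4->0 ok
  pos 12: x in {0,2}, choose 0; 0->0 ok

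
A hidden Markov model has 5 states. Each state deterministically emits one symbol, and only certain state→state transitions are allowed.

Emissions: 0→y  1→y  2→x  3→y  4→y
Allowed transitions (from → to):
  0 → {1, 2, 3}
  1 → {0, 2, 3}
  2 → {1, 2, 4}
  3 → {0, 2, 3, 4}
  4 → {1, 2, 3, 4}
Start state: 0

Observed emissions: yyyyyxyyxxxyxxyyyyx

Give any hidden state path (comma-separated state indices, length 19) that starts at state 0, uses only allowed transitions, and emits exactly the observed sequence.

0,3,3,3,3,2,4,3,2,2,2,4,2,2,1,3,0,1,2

  [0] y  {0,1,3,4}  => 0  start
  [1] y  {0,1,3,4}  => 3  0->3 ok
  [2] y  {0,1,3,4}  => 3  3->3 ok
  [3] y  {0,1,3,4}  => 3  3->3 ok
  [4] y  {0,1,3,4}  => 3  3->3 ok
  [5] x  {2}  => 2  3->2 ok
  [6] y  {0,1,3,4}  => 4  2->4 ok
  [7] y  {0,1,3,4}  => 3  4->3 ok
  [8] x  {2}  => 2  3->2 ok
  [9] x  {2}  => 2  2->2 ok
  [10] x  {2}  => 2  2->2 ok
  [11] y  {0,1,3,4}  => 4  2->4 ok
  [12] x  {2}  => 2  4->2 ok
  [13] x  {2}  => 2  2->2 ok
  [14] y  {0,1,3,4}  => 1  2->1 ok
  [15] y  {0,1,3,4}  => 3  1->3 ok
  [16] y  {0,1,3,4}  => 0  3->0 ok
  [17] y  {0,1,3,4}  => 1  0->1 ok
  [18] x  {2}  => 2  1->2 ok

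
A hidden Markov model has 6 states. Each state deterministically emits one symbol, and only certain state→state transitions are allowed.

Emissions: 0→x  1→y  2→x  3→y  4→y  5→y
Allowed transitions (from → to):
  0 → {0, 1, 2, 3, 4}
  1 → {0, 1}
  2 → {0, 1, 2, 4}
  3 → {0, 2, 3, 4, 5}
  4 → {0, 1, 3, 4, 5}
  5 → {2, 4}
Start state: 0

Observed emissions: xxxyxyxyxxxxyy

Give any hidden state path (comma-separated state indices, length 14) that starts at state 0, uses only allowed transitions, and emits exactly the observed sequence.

0,2,0,1,0,4,0,3,0,2,0,0,4,3

  0: obs=x cand={0,2} pick 0 [start]
  1: obs=x cand={0,2} pick 2 [0->2 ok]
  2: obs=x cand={0,2} pick 0 [2->0 ok]
  3: obs=y cand={1,3,4,5} pick 1 [0->1 ok]
  4: obs=x cand={0,2} pick 0 [1->0 ok]
  5: obs=y cand={1,3,4,5} pick 4 [0->4 ok]
  6: obs=x cand={0,2} pick 0 [4->0 ok]
  7: obs=y cand={1,3,4,5} pick 3 [0->3 ok]
  8: obs=x cand={0,2} pick 0 [3->0 ok]
  9: obs=x cand={0,2} pick 2 [0->2 ok]
  10: obs=x cand={0,2} pick 0 [2->0 ok]
  11: obs=x cand={0,2} pick 0 [0->0 ok]
  12: obs=y cand={1,3,4,5} pick 4 [0->4 ok]
  13: obs=y cand={1,3,4,5} pick 3 [4->3 ok]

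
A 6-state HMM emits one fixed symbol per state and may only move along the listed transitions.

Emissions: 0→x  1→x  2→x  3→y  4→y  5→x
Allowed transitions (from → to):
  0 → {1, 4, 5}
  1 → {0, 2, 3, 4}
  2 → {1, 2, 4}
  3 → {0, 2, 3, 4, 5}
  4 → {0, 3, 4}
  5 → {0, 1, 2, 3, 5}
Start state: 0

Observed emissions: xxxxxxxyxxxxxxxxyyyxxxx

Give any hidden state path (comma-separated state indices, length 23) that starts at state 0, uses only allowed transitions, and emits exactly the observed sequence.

  pos 0: x in {0,1,2,5}, choose 0; start
  pos 1: x in {0,1,2,5}, choose 5; 0->5 ok
  pos 2: x in {0,1,2,5}, choose 1; 5->1 ok
  pos 3: x in {0,1,2,5}, choose 0; 1->0 ok
  pos 4: x in {0,1,2,5}, choose 5; 0->5 ok
  pos 5: x in {0,1,2,5}, choose 0; 5->0 ok
  pos 6: x in {0,1,2,5}, choose 1; 0->1 ok
  pos 7: y in {3,4}, choose 4; 1->4 ok
  pos 8: x in {0,1,2,5}, choose 0; 4->0 ok
  pos 9: x in {0,1,2,5}, choose 5; 0->5 ok
  pos 10: x in {0,1,2,5}, choose 1; 5->1 ok
  pos 11: x in {0,1,2,5}, choose 0; 1->0 ok
  pos 12: x in {0,1,2,5}, choose 1; 0->1 ok
  pos 13: x in {0,1,2,5}, choose 0; 1->0 ok
  pos 14: x in {0,1,2,5}, choose 1; 0->1 ok
  pos 15: x in {0,1,2,5}, choose 2; 1->2 ok
  pos 16: y in {3,4}, choose 4; 2->4 ok
  pos 17: y in {3,4}, choose 4; 4->4 ok
  pos 18: y in {3,4}, choose 3; 4->3 ok
  pos 19: x in {0,1,2,5}, choose 0; 3->0 ok
  pos 20: x in {0,1,2,5}, choose 1; 0->1 ok
  pos 21: x in {0,1,2,5}, choose 2; 1->2 ok
  pos 22: x in {0,1,2,5}, choose 1; 2->1 ok

0,5,1,0,5,0,1,4,0,5,1,0,1,0,1,2,4,4,3,0,1,2,1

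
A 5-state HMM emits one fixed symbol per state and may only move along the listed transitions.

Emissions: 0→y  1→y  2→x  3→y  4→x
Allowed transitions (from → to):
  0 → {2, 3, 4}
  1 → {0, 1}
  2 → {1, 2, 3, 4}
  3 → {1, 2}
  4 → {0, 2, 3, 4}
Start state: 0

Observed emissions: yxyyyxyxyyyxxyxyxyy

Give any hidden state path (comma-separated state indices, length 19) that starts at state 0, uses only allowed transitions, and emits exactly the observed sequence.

  pos 0: y in {0,1,3}, choose 0; start
  pos 1: x in {2,4}, choose 2; 0->2 ok
  pos 2: y in {0,1,3}, choose 3; 2->3 ok
  pos 3: y in {0,1,3}, choose 1; 3->1 ok
  pos 4: y in {0,1,3}, choose 0; 1->0 ok
  pos 5: x in {2,4}, choose 4; 0->4 ok
  pos 6: y in {0,1,3}, choose 3; 4->3 ok
  pos 7: x in {2,4}, choose 2; 3->2 ok
  pos 8: y in {0,1,3}, choose 3; 2->3 ok
  pos 9: y in {0,1,3}, choose 1; 3->1 ok
  pos 10: y in {0,1,3}, choose 0; 1->0 ok
  pos 11: x in {2,4}, choose 2; 0->2 ok
  pos 12: x in {2,4}, choose 4; 2->4 ok
  pos 13: y in {0,1,3}, choose 3; 4->3 ok
  pos 14: x in {2,4}, choose 2; 3->2 ok
  pos 15: y in {0,1,3}, choose 3; 2->3 ok
  pos 16: x in {2,4}, choose 2; 3->2 ok
  pos 17: y in {0,1,3}, choose 3; 2->3 ok
  pos 18: y in {0,1,3}, choose 1; 3->1 ok

0,2,3,1,0,4,3,2,3,1,0,2,4,3,2,3,2,3,1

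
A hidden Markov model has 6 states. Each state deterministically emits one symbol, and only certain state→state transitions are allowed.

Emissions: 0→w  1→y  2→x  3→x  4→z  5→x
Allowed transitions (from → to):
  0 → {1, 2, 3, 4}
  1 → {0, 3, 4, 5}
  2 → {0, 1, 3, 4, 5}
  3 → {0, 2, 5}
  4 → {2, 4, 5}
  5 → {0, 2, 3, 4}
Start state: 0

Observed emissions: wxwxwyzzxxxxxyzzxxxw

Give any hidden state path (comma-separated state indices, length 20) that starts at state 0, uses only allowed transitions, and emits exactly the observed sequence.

  [0] w  {0}  => 0  start
  [1] x  {2,3,5}  => 3  0->3 ok
  [2] w  {0}  => 0  3->0 ok
  [3] x  {2,3,5}  => 3  0->3 ok
  [4] w  {0}  => 0  3->0 ok
  [5] y  {1}  => 1  0->1 ok
  [6] z  {4}  => 4  1->4 ok
  [7] z  {4}  => 4  4->4 ok
  [8] x  {2,3,5}  => 5  4->5 ok
  [9] x  {2,3,5}  => 3  5->3 ok
  [10] x  {2,3,5}  => 2  3->2 ok
  [11] x  {2,3,5}  => 3  2->3 ok
  [12] x  {2,3,5}  => 2  3->2 ok
  [13] y  {1}  => 1  2->1 ok
  [14] z  {4}  => 4  1->4 ok
  [15] z  {4}  => 4  4->4 ok
  [16] x  {2,3,5}  => 2  4->2 ok
  [17] x  {2,3,5}  => 5  2->5 ok
  [18] x  {2,3,5}  => 2  5->2 ok
  [19] w  {0}  => 0  2->0 ok

0,3,0,3,0,1,4,4,5,3,2,3,2,1,4,4,2,5,2,0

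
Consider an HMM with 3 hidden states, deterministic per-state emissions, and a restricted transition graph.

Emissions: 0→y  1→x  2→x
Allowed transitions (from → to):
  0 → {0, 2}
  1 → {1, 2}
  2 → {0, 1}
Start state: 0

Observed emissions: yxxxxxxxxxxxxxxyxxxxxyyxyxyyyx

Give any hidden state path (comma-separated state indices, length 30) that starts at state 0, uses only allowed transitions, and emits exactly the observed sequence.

  t0 'y' -> {0}, take 0 (start)
  t1 'x' -> {1,2}, take 2 (0->2 ok)
  t2 'x' -> {1,2}, take 1 (2->1 ok)
  t3 'x' -> {1,2}, take 1 (1->1 ok)
  t4 'x' -> {1,2}, take 2 (1->2 ok)
  t5 'x' -> {1,2}, take 1 (2->1 ok)
  t6 'x' -> {1,2}, take 1 (1->1 ok)
  t7 'x' -> {1,2}, take 1 (1->1 ok)
  t8 'x' -> {1,2}, take 1 (1->1 ok)
  t9 'x' -> {1,2}, take 2 (1->2 ok)
  t10 'x' -> {1,2}, take 1 (2->1 ok)
  t11 'x' -> {1,2}, take 1 (1->1 ok)
  t12 'x' -> {1,2}, take 1 (1->1 ok)
  t13 'x' -> {1,2}, take 1 (1->1 ok)
  t14 'x' -> {1,2}, take 2 (1->2 ok)
  t15 'y' -> {0}, take 0 (2->0 ok)
  t16 'x' -> {1,2}, take 2 (0->2 ok)
  t17 'x' -> {1,2}, take 1 (2->1 ok)
  t18 'x' -> {1,2}, take 1 (1->1 ok)
  t19 'x' -> {1,2}, take 1 (1->1 ok)
  t20 'x' -> {1,2}, take 2 (1->2 ok)
  t21 'y' -> {0}, take 0 (2->0 ok)
  t22 'y' -> {0}, take 0 (0->0 ok)
  t23 'x' -> {1,2}, take 2 (0->2 ok)
  t24 'y' -> {0}, take 0 (2->0 ok)
  t25 'x' -> {1,2}, take 2 (0->2 ok)
  t26 'y' -> {0}, take 0 (2->0 ok)
  t27 'y' -> {0}, take 0 (0->0 ok)
  t28 'y' -> {0}, take 0 (0->0 ok)
  t29 'x' -> {1,2}, take 2 (0->2 ok)

0,2,1,1,2,1,1,1,1,2,1,1,1,1,2,0,2,1,1,1,2,0,0,2,0,2,0,0,0,2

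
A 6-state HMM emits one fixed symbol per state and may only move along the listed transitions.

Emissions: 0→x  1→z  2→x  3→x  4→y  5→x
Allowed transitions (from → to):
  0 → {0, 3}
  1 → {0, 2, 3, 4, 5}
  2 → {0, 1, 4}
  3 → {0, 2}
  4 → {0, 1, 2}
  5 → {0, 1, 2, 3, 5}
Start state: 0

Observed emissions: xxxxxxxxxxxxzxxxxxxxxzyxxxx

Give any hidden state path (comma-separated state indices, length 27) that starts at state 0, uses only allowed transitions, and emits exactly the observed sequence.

0,3,2,0,0,3,0,0,0,0,3,2,1,5,5,0,0,0,0,3,2,1,4,2,0,0,3

  0: obs=x cand={0,2,3,5} pick 0 [start]
  1: obs=x cand={0,2,3,5} pick 3 [0->3 ok]
  2: obs=x cand={0,2,3,5} pick 2 [3->2 ok]
  3: obs=x cand={0,2,3,5} pick 0 [2->0 ok]
  4: obs=x cand={0,2,3,5} pick 0 [0->0 ok]
  5: obs=x cand={0,2,3,5} pick 3 [0->3 ok]
  6: obs=x cand={0,2,3,5} pick 0 [3->0 ok]
  7: obs=x cand={0,2,3,5} pick 0 [0->0 ok]
  8: obs=x cand={0,2,3,5} pick 0 [0->0 ok]
  9: obs=x cand={0,2,3,5} pick 0 [0->0 ok]
  10: obs=x cand={0,2,3,5} pick 3 [0->3 ok]
  11: obs=x cand={0,2,3,5} pick 2 [3->2 ok]
  12: obs=z cand={1} pick 1 [2->1 ok]
  13: obs=x cand={0,2,3,5} pick 5 [1->5 ok]
  14: obs=x cand={0,2,3,5} pick 5 [5->5 ok]
  15: obs=x cand={0,2,3,5} pick 0 [5->0 ok]
  16: obs=x cand={0,2,3,5} pick 0 [0->0 ok]
  17: obs=x cand={0,2,3,5} pick 0 [0->0 ok]
  18: obs=x cand={0,2,3,5} pick 0 [0->0 ok]
  19: obs=x cand={0,2,3,5} pick 3 [0->3 ok]
  20: obs=x cand={0,2,3,5} pick 2 [3->2 ok]
  21: obs=z cand={1} pick 1 [2->1 ok]
  22: obs=y cand={4} pick 4 [1->4 ok]
  23: obs=x cand={0,2,3,5} pick 2 [4->2 ok]
  24: obs=x cand={0,2,3,5} pick 0 [2->0 ok]
  25: obs=x cand={0,2,3,5} pick 0 [0->0 ok]
  26: obs=x cand={0,2,3,5} pick 3 [0->3 ok]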